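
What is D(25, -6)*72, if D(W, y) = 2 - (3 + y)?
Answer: 360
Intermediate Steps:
D(W, y) = -1 - y (D(W, y) = 2 + (-3 - y) = -1 - y)
D(25, -6)*72 = (-1 - 1*(-6))*72 = (-1 + 6)*72 = 5*72 = 360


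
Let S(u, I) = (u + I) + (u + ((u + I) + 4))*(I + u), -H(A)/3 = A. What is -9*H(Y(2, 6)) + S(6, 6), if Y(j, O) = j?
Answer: 330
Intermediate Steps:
H(A) = -3*A
S(u, I) = I + u + (I + u)*(4 + I + 2*u) (S(u, I) = (I + u) + (u + ((I + u) + 4))*(I + u) = (I + u) + (u + (4 + I + u))*(I + u) = (I + u) + (4 + I + 2*u)*(I + u) = (I + u) + (I + u)*(4 + I + 2*u) = I + u + (I + u)*(4 + I + 2*u))
-9*H(Y(2, 6)) + S(6, 6) = -(-27)*2 + (6**2 + 2*6**2 + 5*6 + 5*6 + 3*6*6) = -9*(-6) + (36 + 2*36 + 30 + 30 + 108) = 54 + (36 + 72 + 30 + 30 + 108) = 54 + 276 = 330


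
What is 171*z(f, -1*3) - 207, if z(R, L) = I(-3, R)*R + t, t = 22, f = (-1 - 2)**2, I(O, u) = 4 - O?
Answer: 14328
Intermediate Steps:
f = 9 (f = (-3)**2 = 9)
z(R, L) = 22 + 7*R (z(R, L) = (4 - 1*(-3))*R + 22 = (4 + 3)*R + 22 = 7*R + 22 = 22 + 7*R)
171*z(f, -1*3) - 207 = 171*(22 + 7*9) - 207 = 171*(22 + 63) - 207 = 171*85 - 207 = 14535 - 207 = 14328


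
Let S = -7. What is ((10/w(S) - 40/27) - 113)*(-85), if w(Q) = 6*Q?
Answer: 1842970/189 ≈ 9751.2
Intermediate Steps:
((10/w(S) - 40/27) - 113)*(-85) = ((10/((6*(-7))) - 40/27) - 113)*(-85) = ((10/(-42) - 40*1/27) - 113)*(-85) = ((10*(-1/42) - 40/27) - 113)*(-85) = ((-5/21 - 40/27) - 113)*(-85) = (-325/189 - 113)*(-85) = -21682/189*(-85) = 1842970/189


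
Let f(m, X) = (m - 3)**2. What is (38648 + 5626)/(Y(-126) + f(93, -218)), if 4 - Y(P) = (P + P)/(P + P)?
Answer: 14758/2701 ≈ 5.4639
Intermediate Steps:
Y(P) = 3 (Y(P) = 4 - (P + P)/(P + P) = 4 - 2*P/(2*P) = 4 - 2*P*1/(2*P) = 4 - 1*1 = 4 - 1 = 3)
f(m, X) = (-3 + m)**2
(38648 + 5626)/(Y(-126) + f(93, -218)) = (38648 + 5626)/(3 + (-3 + 93)**2) = 44274/(3 + 90**2) = 44274/(3 + 8100) = 44274/8103 = 44274*(1/8103) = 14758/2701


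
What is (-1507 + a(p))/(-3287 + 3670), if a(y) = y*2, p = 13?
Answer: -1481/383 ≈ -3.8668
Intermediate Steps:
a(y) = 2*y
(-1507 + a(p))/(-3287 + 3670) = (-1507 + 2*13)/(-3287 + 3670) = (-1507 + 26)/383 = -1481*1/383 = -1481/383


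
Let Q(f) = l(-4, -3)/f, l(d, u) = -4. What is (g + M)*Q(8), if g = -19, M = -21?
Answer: 20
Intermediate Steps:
Q(f) = -4/f
(g + M)*Q(8) = (-19 - 21)*(-4/8) = -(-160)/8 = -40*(-1/2) = 20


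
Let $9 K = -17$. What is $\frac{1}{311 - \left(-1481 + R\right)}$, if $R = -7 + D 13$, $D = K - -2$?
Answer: $\frac{9}{16178} \approx 0.00055631$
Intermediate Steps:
$K = - \frac{17}{9}$ ($K = \frac{1}{9} \left(-17\right) = - \frac{17}{9} \approx -1.8889$)
$D = \frac{1}{9}$ ($D = - \frac{17}{9} - -2 = - \frac{17}{9} + 2 = \frac{1}{9} \approx 0.11111$)
$R = - \frac{50}{9}$ ($R = -7 + \frac{1}{9} \cdot 13 = -7 + \frac{13}{9} = - \frac{50}{9} \approx -5.5556$)
$\frac{1}{311 - \left(-1481 + R\right)} = \frac{1}{311 + \left(\left(\left(-1111 + 1561\right) + 1031\right) - - \frac{50}{9}\right)} = \frac{1}{311 + \left(\left(450 + 1031\right) + \frac{50}{9}\right)} = \frac{1}{311 + \left(1481 + \frac{50}{9}\right)} = \frac{1}{311 + \frac{13379}{9}} = \frac{1}{\frac{16178}{9}} = \frac{9}{16178}$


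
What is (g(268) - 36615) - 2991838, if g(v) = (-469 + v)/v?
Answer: -12113815/4 ≈ -3.0285e+6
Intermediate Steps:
g(v) = (-469 + v)/v
(g(268) - 36615) - 2991838 = ((-469 + 268)/268 - 36615) - 2991838 = ((1/268)*(-201) - 36615) - 2991838 = (-¾ - 36615) - 2991838 = -146463/4 - 2991838 = -12113815/4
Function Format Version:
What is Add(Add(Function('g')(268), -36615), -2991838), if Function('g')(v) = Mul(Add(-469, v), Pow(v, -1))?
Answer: Rational(-12113815, 4) ≈ -3.0285e+6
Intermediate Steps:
Function('g')(v) = Mul(Pow(v, -1), Add(-469, v))
Add(Add(Function('g')(268), -36615), -2991838) = Add(Add(Mul(Pow(268, -1), Add(-469, 268)), -36615), -2991838) = Add(Add(Mul(Rational(1, 268), -201), -36615), -2991838) = Add(Add(Rational(-3, 4), -36615), -2991838) = Add(Rational(-146463, 4), -2991838) = Rational(-12113815, 4)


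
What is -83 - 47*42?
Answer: -2057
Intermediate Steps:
-83 - 47*42 = -83 - 1974 = -2057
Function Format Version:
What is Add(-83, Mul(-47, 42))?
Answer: -2057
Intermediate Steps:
Add(-83, Mul(-47, 42)) = Add(-83, -1974) = -2057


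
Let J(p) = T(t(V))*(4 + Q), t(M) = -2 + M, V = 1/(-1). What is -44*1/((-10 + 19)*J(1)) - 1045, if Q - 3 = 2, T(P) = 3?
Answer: -253979/243 ≈ -1045.2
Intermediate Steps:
V = -1
Q = 5 (Q = 3 + 2 = 5)
J(p) = 27 (J(p) = 3*(4 + 5) = 3*9 = 27)
-44*1/((-10 + 19)*J(1)) - 1045 = -44*1/(27*(-10 + 19)) - 1045 = -44/(27*9) - 1045 = -44/243 - 1045 = -253979/243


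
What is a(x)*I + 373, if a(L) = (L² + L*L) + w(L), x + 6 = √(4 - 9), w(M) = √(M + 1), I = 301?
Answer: 19035 + 301*√(-5 + I*√5) - 7224*I*√5 ≈ 19182.0 - 15464.0*I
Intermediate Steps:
w(M) = √(1 + M)
x = -6 + I*√5 (x = -6 + √(4 - 9) = -6 + √(-5) = -6 + I*√5 ≈ -6.0 + 2.2361*I)
a(L) = √(1 + L) + 2*L² (a(L) = (L² + L*L) + √(1 + L) = (L² + L²) + √(1 + L) = 2*L² + √(1 + L) = √(1 + L) + 2*L²)
a(x)*I + 373 = (√(1 + (-6 + I*√5)) + 2*(-6 + I*√5)²)*301 + 373 = (√(-5 + I*√5) + 2*(-6 + I*√5)²)*301 + 373 = (301*√(-5 + I*√5) + 602*(-6 + I*√5)²) + 373 = 373 + 301*√(-5 + I*√5) + 602*(-6 + I*√5)²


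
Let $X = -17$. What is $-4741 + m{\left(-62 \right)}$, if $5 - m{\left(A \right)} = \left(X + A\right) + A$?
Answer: $-4595$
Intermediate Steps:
$m{\left(A \right)} = 22 - 2 A$ ($m{\left(A \right)} = 5 - \left(\left(-17 + A\right) + A\right) = 5 - \left(-17 + 2 A\right) = 22 - 2 A$)
$-4741 + m{\left(-62 \right)} = -4741 + \left(22 - -124\right) = -4741 + \left(22 + 124\right) = -4741 + 146 = -4595$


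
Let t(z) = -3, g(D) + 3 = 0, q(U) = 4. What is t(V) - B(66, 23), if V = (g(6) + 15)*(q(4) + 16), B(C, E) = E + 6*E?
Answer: -164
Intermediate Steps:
g(D) = -3 (g(D) = -3 + 0 = -3)
B(C, E) = 7*E
V = 240 (V = (-3 + 15)*(4 + 16) = 12*20 = 240)
t(V) - B(66, 23) = -3 - 7*23 = -3 - 1*161 = -3 - 161 = -164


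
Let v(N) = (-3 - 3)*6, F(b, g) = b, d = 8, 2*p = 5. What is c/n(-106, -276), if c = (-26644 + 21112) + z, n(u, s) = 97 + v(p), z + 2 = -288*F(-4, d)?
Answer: -4382/61 ≈ -71.836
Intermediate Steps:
p = 5/2 (p = (½)*5 = 5/2 ≈ 2.5000)
v(N) = -36 (v(N) = -6*6 = -36)
z = 1150 (z = -2 - 288*(-4) = -2 + 1152 = 1150)
n(u, s) = 61 (n(u, s) = 97 - 36 = 61)
c = -4382 (c = (-26644 + 21112) + 1150 = -5532 + 1150 = -4382)
c/n(-106, -276) = -4382/61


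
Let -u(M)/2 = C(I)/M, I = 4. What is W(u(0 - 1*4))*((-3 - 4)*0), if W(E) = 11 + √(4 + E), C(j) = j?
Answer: 0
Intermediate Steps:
u(M) = -8/M
W(u(0 - 1*4))*((-3 - 4)*0) = (11 + √(4 - 8/(0 - 1*4)))*((-3 - 4)*0) = (11 + √(4 - 8/(0 - 4)))*(-7*0) = (11 + √(4 - 8/(-4)))*0 = (11 + √(4 - 8*(-¼)))*0 = (11 + √(4 + 2))*0 = (11 + √6)*0 = 0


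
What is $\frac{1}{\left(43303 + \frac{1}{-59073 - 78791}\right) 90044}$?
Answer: $\frac{34466}{134388976970201} \approx 2.5646 \cdot 10^{-10}$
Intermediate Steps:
$\frac{1}{\left(43303 + \frac{1}{-59073 - 78791}\right) 90044} = \frac{1}{43303 + \frac{1}{-137864}} \cdot \frac{1}{90044} = \frac{1}{43303 - \frac{1}{137864}} \cdot \frac{1}{90044} = \frac{1}{\frac{5969924791}{137864}} \cdot \frac{1}{90044} = \frac{137864}{5969924791} \cdot \frac{1}{90044} = \frac{34466}{134388976970201}$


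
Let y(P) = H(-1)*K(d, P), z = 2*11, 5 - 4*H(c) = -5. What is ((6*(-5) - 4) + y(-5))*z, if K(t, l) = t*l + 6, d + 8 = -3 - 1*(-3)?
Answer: 1782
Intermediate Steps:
H(c) = 5/2 (H(c) = 5/4 - 1/4*(-5) = 5/4 + 5/4 = 5/2)
z = 22
d = -8 (d = -8 + (-3 - 1*(-3)) = -8 + (-3 + 3) = -8 + 0 = -8)
K(t, l) = 6 + l*t (K(t, l) = l*t + 6 = 6 + l*t)
y(P) = 15 - 20*P (y(P) = 5*(6 + P*(-8))/2 = 5*(6 - 8*P)/2 = 15 - 20*P)
((6*(-5) - 4) + y(-5))*z = ((6*(-5) - 4) + (15 - 20*(-5)))*22 = ((-30 - 4) + (15 + 100))*22 = (-34 + 115)*22 = 81*22 = 1782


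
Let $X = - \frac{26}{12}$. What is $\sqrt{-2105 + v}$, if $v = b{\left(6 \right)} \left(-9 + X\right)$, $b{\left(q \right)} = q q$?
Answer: $i \sqrt{2507} \approx 50.07 i$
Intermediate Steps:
$b{\left(q \right)} = q^{2}$
$X = - \frac{13}{6}$ ($X = \left(-26\right) \frac{1}{12} = - \frac{13}{6} \approx -2.1667$)
$v = -402$ ($v = 6^{2} \left(-9 - \frac{13}{6}\right) = 36 \left(- \frac{67}{6}\right) = -402$)
$\sqrt{-2105 + v} = \sqrt{-2105 - 402} = \sqrt{-2507} = i \sqrt{2507}$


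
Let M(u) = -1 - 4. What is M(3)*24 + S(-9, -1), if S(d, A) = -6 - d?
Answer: -117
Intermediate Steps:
M(u) = -5
M(3)*24 + S(-9, -1) = -5*24 + (-6 - 1*(-9)) = -120 + (-6 + 9) = -120 + 3 = -117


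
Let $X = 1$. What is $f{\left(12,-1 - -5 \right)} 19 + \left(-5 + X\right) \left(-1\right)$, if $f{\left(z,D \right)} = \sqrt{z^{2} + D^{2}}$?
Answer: $4 + 76 \sqrt{10} \approx 244.33$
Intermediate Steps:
$f{\left(z,D \right)} = \sqrt{D^{2} + z^{2}}$
$f{\left(12,-1 - -5 \right)} 19 + \left(-5 + X\right) \left(-1\right) = \sqrt{\left(-1 - -5\right)^{2} + 12^{2}} \cdot 19 + \left(-5 + 1\right) \left(-1\right) = \sqrt{\left(-1 + 5\right)^{2} + 144} \cdot 19 - -4 = \sqrt{4^{2} + 144} \cdot 19 + 4 = \sqrt{16 + 144} \cdot 19 + 4 = \sqrt{160} \cdot 19 + 4 = 4 \sqrt{10} \cdot 19 + 4 = 76 \sqrt{10} + 4 = 4 + 76 \sqrt{10}$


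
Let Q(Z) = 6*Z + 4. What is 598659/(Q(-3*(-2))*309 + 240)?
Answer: 199553/4200 ≈ 47.513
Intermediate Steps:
Q(Z) = 4 + 6*Z
598659/(Q(-3*(-2))*309 + 240) = 598659/((4 + 6*(-3*(-2)))*309 + 240) = 598659/((4 + 6*6)*309 + 240) = 598659/((4 + 36)*309 + 240) = 598659/(40*309 + 240) = 598659/(12360 + 240) = 598659/12600 = 598659*(1/12600) = 199553/4200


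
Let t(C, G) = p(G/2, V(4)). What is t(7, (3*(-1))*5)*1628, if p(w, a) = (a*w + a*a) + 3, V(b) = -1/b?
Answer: 32153/4 ≈ 8038.3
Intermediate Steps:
p(w, a) = 3 + a**2 + a*w (p(w, a) = (a*w + a**2) + 3 = (a**2 + a*w) + 3 = 3 + a**2 + a*w)
t(C, G) = 49/16 - G/8 (t(C, G) = 3 + (-1/4)**2 + (-1/4)*(G/2) = 3 + (-1*1/4)**2 + (-1*1/4)*(G*(1/2)) = 3 + (-1/4)**2 - G/8 = 3 + 1/16 - G/8 = 49/16 - G/8)
t(7, (3*(-1))*5)*1628 = (49/16 - 3*(-1)*5/8)*1628 = (49/16 - (-3)*5/8)*1628 = (49/16 - 1/8*(-15))*1628 = (49/16 + 15/8)*1628 = (79/16)*1628 = 32153/4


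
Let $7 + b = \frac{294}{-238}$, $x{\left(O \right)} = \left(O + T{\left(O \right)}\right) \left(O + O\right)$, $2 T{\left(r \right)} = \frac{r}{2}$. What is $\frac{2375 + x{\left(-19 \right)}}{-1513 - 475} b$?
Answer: $\frac{32775}{2414} \approx 13.577$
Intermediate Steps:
$T{\left(r \right)} = \frac{r}{4}$ ($T{\left(r \right)} = \frac{r \frac{1}{2}}{2} = \frac{\frac{1}{2} r}{2} = \frac{r}{4}$)
$x{\left(O \right)} = \frac{5 O^{2}}{2}$ ($x{\left(O \right)} = \left(O + \frac{O}{4}\right) \left(O + O\right) = \frac{5 O}{4} \cdot 2 O = \frac{5 O^{2}}{2}$)
$b = - \frac{140}{17}$ ($b = -7 + \frac{294}{-238} = -7 + 294 \left(- \frac{1}{238}\right) = -7 - \frac{21}{17} = - \frac{140}{17} \approx -8.2353$)
$\frac{2375 + x{\left(-19 \right)}}{-1513 - 475} b = \frac{2375 + \frac{5 \left(-19\right)^{2}}{2}}{-1513 - 475} \left(- \frac{140}{17}\right) = \frac{2375 + \frac{5}{2} \cdot 361}{-1988} \left(- \frac{140}{17}\right) = \left(2375 + \frac{1805}{2}\right) \left(- \frac{1}{1988}\right) \left(- \frac{140}{17}\right) = \frac{6555}{2} \left(- \frac{1}{1988}\right) \left(- \frac{140}{17}\right) = \left(- \frac{6555}{3976}\right) \left(- \frac{140}{17}\right) = \frac{32775}{2414}$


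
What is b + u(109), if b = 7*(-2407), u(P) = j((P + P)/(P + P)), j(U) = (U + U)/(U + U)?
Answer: -16848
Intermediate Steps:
j(U) = 1 (j(U) = (2*U)/((2*U)) = (2*U)*(1/(2*U)) = 1)
u(P) = 1
b = -16849
b + u(109) = -16849 + 1 = -16848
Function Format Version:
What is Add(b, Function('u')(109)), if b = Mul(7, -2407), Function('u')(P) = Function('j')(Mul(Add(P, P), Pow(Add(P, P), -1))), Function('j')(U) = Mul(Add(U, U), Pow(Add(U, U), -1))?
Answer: -16848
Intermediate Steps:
Function('j')(U) = 1 (Function('j')(U) = Mul(Mul(2, U), Pow(Mul(2, U), -1)) = Mul(Mul(2, U), Mul(Rational(1, 2), Pow(U, -1))) = 1)
Function('u')(P) = 1
b = -16849
Add(b, Function('u')(109)) = Add(-16849, 1) = -16848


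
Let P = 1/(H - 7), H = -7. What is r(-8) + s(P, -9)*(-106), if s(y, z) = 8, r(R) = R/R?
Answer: -847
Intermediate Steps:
r(R) = 1
P = -1/14 (P = 1/(-7 - 7) = 1/(-14) = -1/14 ≈ -0.071429)
r(-8) + s(P, -9)*(-106) = 1 + 8*(-106) = 1 - 848 = -847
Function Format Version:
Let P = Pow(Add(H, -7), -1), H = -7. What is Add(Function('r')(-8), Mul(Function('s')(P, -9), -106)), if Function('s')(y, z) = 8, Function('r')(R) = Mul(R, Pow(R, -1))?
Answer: -847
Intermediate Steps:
Function('r')(R) = 1
P = Rational(-1, 14) (P = Pow(Add(-7, -7), -1) = Pow(-14, -1) = Rational(-1, 14) ≈ -0.071429)
Add(Function('r')(-8), Mul(Function('s')(P, -9), -106)) = Add(1, Mul(8, -106)) = Add(1, -848) = -847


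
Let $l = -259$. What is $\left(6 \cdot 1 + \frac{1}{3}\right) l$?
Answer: $- \frac{4921}{3} \approx -1640.3$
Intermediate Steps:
$\left(6 \cdot 1 + \frac{1}{3}\right) l = \left(6 \cdot 1 + \frac{1}{3}\right) \left(-259\right) = \left(6 + \frac{1}{3}\right) \left(-259\right) = \frac{19}{3} \left(-259\right) = - \frac{4921}{3}$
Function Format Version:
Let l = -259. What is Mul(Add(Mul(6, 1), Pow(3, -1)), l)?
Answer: Rational(-4921, 3) ≈ -1640.3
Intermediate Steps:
Mul(Add(Mul(6, 1), Pow(3, -1)), l) = Mul(Add(Mul(6, 1), Pow(3, -1)), -259) = Mul(Add(6, Rational(1, 3)), -259) = Mul(Rational(19, 3), -259) = Rational(-4921, 3)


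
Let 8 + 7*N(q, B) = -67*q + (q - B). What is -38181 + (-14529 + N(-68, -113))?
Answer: -364377/7 ≈ -52054.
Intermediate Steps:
N(q, B) = -8/7 - 66*q/7 - B/7 (N(q, B) = -8/7 + (-67*q + (q - B))/7 = -8/7 + (-B - 66*q)/7 = -8/7 + (-66*q/7 - B/7) = -8/7 - 66*q/7 - B/7)
-38181 + (-14529 + N(-68, -113)) = -38181 + (-14529 + (-8/7 - 66/7*(-68) - ⅐*(-113))) = -38181 + (-14529 + (-8/7 + 4488/7 + 113/7)) = -38181 + (-14529 + 4593/7) = -38181 - 97110/7 = -364377/7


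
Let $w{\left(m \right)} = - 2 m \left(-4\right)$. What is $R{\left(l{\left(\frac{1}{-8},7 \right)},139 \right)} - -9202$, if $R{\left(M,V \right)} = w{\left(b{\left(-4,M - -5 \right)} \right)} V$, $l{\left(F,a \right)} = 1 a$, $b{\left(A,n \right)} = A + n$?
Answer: $18098$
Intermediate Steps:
$w{\left(m \right)} = 8 m$
$l{\left(F,a \right)} = a$
$R{\left(M,V \right)} = V \left(8 + 8 M\right)$ ($R{\left(M,V \right)} = 8 \left(-4 + \left(M - -5\right)\right) V = 8 \left(-4 + \left(M + 5\right)\right) V = 8 \left(-4 + \left(5 + M\right)\right) V = 8 \left(1 + M\right) V = \left(8 + 8 M\right) V = V \left(8 + 8 M\right)$)
$R{\left(l{\left(\frac{1}{-8},7 \right)},139 \right)} - -9202 = 8 \cdot 139 \left(1 + 7\right) - -9202 = 8 \cdot 139 \cdot 8 + 9202 = 8896 + 9202 = 18098$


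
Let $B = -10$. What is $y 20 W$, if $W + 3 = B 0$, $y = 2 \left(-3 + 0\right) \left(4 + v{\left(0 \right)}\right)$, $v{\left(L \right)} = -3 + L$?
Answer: $360$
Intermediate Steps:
$y = -6$ ($y = 2 \left(-3 + 0\right) \left(4 + \left(-3 + 0\right)\right) = 2 \left(-3\right) \left(4 - 3\right) = \left(-6\right) 1 = -6$)
$W = -3$ ($W = -3 - 0 = -3 + 0 = -3$)
$y 20 W = \left(-6\right) 20 \left(-3\right) = \left(-120\right) \left(-3\right) = 360$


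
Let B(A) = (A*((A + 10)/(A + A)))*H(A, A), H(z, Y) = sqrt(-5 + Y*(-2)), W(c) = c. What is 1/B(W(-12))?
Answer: -sqrt(19)/19 ≈ -0.22942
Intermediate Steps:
H(z, Y) = sqrt(-5 - 2*Y)
B(A) = sqrt(-5 - 2*A)*(5 + A/2) (B(A) = (A*((A + 10)/(A + A)))*sqrt(-5 - 2*A) = (A*((10 + A)/((2*A))))*sqrt(-5 - 2*A) = (A*((10 + A)*(1/(2*A))))*sqrt(-5 - 2*A) = (A*((10 + A)/(2*A)))*sqrt(-5 - 2*A) = (5 + A/2)*sqrt(-5 - 2*A) = sqrt(-5 - 2*A)*(5 + A/2))
1/B(W(-12)) = 1/(sqrt(-5 - 2*(-12))*(10 - 12)/2) = 1/((1/2)*sqrt(-5 + 24)*(-2)) = 1/((1/2)*sqrt(19)*(-2)) = 1/(-sqrt(19)) = -sqrt(19)/19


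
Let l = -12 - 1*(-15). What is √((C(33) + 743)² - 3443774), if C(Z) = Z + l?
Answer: I*√2836933 ≈ 1684.3*I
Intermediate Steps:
l = 3 (l = -12 + 15 = 3)
C(Z) = 3 + Z (C(Z) = Z + 3 = 3 + Z)
√((C(33) + 743)² - 3443774) = √(((3 + 33) + 743)² - 3443774) = √((36 + 743)² - 3443774) = √(779² - 3443774) = √(606841 - 3443774) = √(-2836933) = I*√2836933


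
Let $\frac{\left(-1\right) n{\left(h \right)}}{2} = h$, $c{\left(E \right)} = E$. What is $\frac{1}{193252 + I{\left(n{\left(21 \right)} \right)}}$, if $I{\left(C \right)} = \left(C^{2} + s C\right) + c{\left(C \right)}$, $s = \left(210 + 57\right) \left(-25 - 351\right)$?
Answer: $\frac{1}{4411438} \approx 2.2668 \cdot 10^{-7}$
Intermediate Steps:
$n{\left(h \right)} = - 2 h$
$s = -100392$ ($s = 267 \left(-376\right) = -100392$)
$I{\left(C \right)} = C^{2} - 100391 C$ ($I{\left(C \right)} = \left(C^{2} - 100392 C\right) + C = C^{2} - 100391 C$)
$\frac{1}{193252 + I{\left(n{\left(21 \right)} \right)}} = \frac{1}{193252 + \left(-2\right) 21 \left(-100391 - 42\right)} = \frac{1}{193252 - 42 \left(-100391 - 42\right)} = \frac{1}{193252 - -4218186} = \frac{1}{193252 + 4218186} = \frac{1}{4411438}$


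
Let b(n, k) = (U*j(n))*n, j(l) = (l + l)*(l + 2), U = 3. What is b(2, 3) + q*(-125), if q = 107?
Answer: -13279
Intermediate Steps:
j(l) = 2*l*(2 + l) (j(l) = (2*l)*(2 + l) = 2*l*(2 + l))
b(n, k) = 6*n²*(2 + n) (b(n, k) = (3*(2*n*(2 + n)))*n = (6*n*(2 + n))*n = 6*n²*(2 + n))
b(2, 3) + q*(-125) = 6*2²*(2 + 2) + 107*(-125) = 6*4*4 - 13375 = 96 - 13375 = -13279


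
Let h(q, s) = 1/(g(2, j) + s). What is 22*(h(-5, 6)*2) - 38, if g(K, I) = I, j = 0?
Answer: -92/3 ≈ -30.667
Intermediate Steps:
h(q, s) = 1/s (h(q, s) = 1/(0 + s) = 1/s)
22*(h(-5, 6)*2) - 38 = 22*(2/6) - 38 = 22*((⅙)*2) - 38 = 22*(⅓) - 38 = 22/3 - 38 = -92/3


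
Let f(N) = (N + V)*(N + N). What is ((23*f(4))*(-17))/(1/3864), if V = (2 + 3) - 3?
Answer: -72519552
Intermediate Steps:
V = 2 (V = 5 - 3 = 2)
f(N) = 2*N*(2 + N) (f(N) = (N + 2)*(N + N) = (2 + N)*(2*N) = 2*N*(2 + N))
((23*f(4))*(-17))/(1/3864) = ((23*(2*4*(2 + 4)))*(-17))/(1/3864) = ((23*(2*4*6))*(-17))/(1/3864) = ((23*48)*(-17))*3864 = (1104*(-17))*3864 = -18768*3864 = -72519552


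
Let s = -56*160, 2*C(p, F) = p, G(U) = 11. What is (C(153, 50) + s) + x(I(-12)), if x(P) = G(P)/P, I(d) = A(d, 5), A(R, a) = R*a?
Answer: -533021/60 ≈ -8883.7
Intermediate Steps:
C(p, F) = p/2
I(d) = 5*d (I(d) = d*5 = 5*d)
s = -8960
x(P) = 11/P
(C(153, 50) + s) + x(I(-12)) = ((½)*153 - 8960) + 11/((5*(-12))) = (153/2 - 8960) + 11/(-60) = -17767/2 + 11*(-1/60) = -17767/2 - 11/60 = -533021/60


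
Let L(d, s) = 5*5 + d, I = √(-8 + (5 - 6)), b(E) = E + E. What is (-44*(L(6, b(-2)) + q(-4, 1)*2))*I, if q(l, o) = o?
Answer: -4356*I ≈ -4356.0*I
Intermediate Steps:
b(E) = 2*E
I = 3*I (I = √(-8 - 1) = √(-9) = 3*I ≈ 3.0*I)
L(d, s) = 25 + d
(-44*(L(6, b(-2)) + q(-4, 1)*2))*I = (-44*((25 + 6) + 1*2))*(3*I) = (-44*(31 + 2))*(3*I) = (-44*33)*(3*I) = -4356*I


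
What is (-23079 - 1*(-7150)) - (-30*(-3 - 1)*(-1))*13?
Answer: -14369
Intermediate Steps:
(-23079 - 1*(-7150)) - (-30*(-3 - 1)*(-1))*13 = (-23079 + 7150) - (-(-120)*(-1))*13 = -15929 - (-30*4)*13 = -15929 - (-120)*13 = -15929 - 1*(-1560) = -15929 + 1560 = -14369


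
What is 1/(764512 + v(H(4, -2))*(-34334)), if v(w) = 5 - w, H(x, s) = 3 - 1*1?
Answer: 1/661510 ≈ 1.5117e-6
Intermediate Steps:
H(x, s) = 2 (H(x, s) = 3 - 1 = 2)
1/(764512 + v(H(4, -2))*(-34334)) = 1/(764512 + (5 - 1*2)*(-34334)) = 1/(764512 + (5 - 2)*(-34334)) = 1/(764512 + 3*(-34334)) = 1/(764512 - 103002) = 1/661510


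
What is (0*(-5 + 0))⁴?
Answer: 0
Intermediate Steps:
(0*(-5 + 0))⁴ = (0*(-5))⁴ = 0⁴ = 0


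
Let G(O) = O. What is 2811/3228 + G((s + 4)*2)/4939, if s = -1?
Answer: 4634299/5314364 ≈ 0.87203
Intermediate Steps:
2811/3228 + G((s + 4)*2)/4939 = 2811/3228 + ((-1 + 4)*2)/4939 = 2811*(1/3228) + (3*2)*(1/4939) = 937/1076 + 6*(1/4939) = 937/1076 + 6/4939 = 4634299/5314364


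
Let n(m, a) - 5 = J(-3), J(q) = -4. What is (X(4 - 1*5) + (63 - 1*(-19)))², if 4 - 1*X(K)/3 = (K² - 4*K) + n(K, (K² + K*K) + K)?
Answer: 5776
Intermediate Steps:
n(m, a) = 1 (n(m, a) = 5 - 4 = 1)
X(K) = 9 - 3*K² + 12*K (X(K) = 12 - 3*((K² - 4*K) + 1) = 12 - 3*(1 + K² - 4*K) = 12 + (-3 - 3*K² + 12*K) = 9 - 3*K² + 12*K)
(X(4 - 1*5) + (63 - 1*(-19)))² = ((9 - 3*(4 - 1*5)² + 12*(4 - 1*5)) + (63 - 1*(-19)))² = ((9 - 3*(4 - 5)² + 12*(4 - 5)) + (63 + 19))² = ((9 - 3*(-1)² + 12*(-1)) + 82)² = ((9 - 3*1 - 12) + 82)² = ((9 - 3 - 12) + 82)² = (-6 + 82)² = 76² = 5776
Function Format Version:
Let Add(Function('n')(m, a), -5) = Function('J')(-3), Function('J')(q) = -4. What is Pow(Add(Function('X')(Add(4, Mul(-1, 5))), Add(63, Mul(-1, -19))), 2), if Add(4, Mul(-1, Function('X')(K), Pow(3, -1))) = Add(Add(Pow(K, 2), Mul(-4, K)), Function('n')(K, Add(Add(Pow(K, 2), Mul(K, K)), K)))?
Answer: 5776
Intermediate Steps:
Function('n')(m, a) = 1 (Function('n')(m, a) = Add(5, -4) = 1)
Function('X')(K) = Add(9, Mul(-3, Pow(K, 2)), Mul(12, K)) (Function('X')(K) = Add(12, Mul(-3, Add(Add(Pow(K, 2), Mul(-4, K)), 1))) = Add(12, Mul(-3, Add(1, Pow(K, 2), Mul(-4, K)))) = Add(12, Add(-3, Mul(-3, Pow(K, 2)), Mul(12, K))) = Add(9, Mul(-3, Pow(K, 2)), Mul(12, K)))
Pow(Add(Function('X')(Add(4, Mul(-1, 5))), Add(63, Mul(-1, -19))), 2) = Pow(Add(Add(9, Mul(-3, Pow(Add(4, Mul(-1, 5)), 2)), Mul(12, Add(4, Mul(-1, 5)))), Add(63, Mul(-1, -19))), 2) = Pow(Add(Add(9, Mul(-3, Pow(Add(4, -5), 2)), Mul(12, Add(4, -5))), Add(63, 19)), 2) = Pow(Add(Add(9, Mul(-3, Pow(-1, 2)), Mul(12, -1)), 82), 2) = Pow(Add(Add(9, Mul(-3, 1), -12), 82), 2) = Pow(Add(Add(9, -3, -12), 82), 2) = Pow(Add(-6, 82), 2) = Pow(76, 2) = 5776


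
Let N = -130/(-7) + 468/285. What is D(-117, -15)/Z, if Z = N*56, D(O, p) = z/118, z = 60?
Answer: 1425/3172312 ≈ 0.00044920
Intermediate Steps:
N = 13442/665 (N = -130*(-1/7) + 468*(1/285) = 130/7 + 156/95 = 13442/665 ≈ 20.214)
D(O, p) = 30/59 (D(O, p) = 60/118 = 60*(1/118) = 30/59)
Z = 107536/95 (Z = (13442/665)*56 = 107536/95 ≈ 1132.0)
D(-117, -15)/Z = 30/(59*(107536/95)) = (30/59)*(95/107536) = 1425/3172312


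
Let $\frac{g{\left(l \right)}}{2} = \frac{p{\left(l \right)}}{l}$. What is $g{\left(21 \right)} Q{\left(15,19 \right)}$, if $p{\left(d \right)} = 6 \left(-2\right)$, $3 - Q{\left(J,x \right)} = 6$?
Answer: $\frac{24}{7} \approx 3.4286$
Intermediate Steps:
$Q{\left(J,x \right)} = -3$ ($Q{\left(J,x \right)} = 3 - 6 = -3$)
$p{\left(d \right)} = -12$
$g{\left(l \right)} = - \frac{24}{l}$ ($g{\left(l \right)} = 2 \left(- \frac{12}{l}\right) = - \frac{24}{l}$)
$g{\left(21 \right)} Q{\left(15,19 \right)} = - \frac{24}{21} \left(-3\right) = \left(-24\right) \frac{1}{21} \left(-3\right) = \left(- \frac{8}{7}\right) \left(-3\right) = \frac{24}{7}$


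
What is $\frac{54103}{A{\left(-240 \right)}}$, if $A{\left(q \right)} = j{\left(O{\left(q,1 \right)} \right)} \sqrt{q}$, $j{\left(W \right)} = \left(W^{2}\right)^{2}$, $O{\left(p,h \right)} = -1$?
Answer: $- \frac{54103 i \sqrt{15}}{60} \approx - 3492.3 i$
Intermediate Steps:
$j{\left(W \right)} = W^{4}$
$A{\left(q \right)} = \sqrt{q}$ ($A{\left(q \right)} = \left(-1\right)^{4} \sqrt{q} = 1 \sqrt{q} = \sqrt{q}$)
$\frac{54103}{A{\left(-240 \right)}} = \frac{54103}{\sqrt{-240}} = \frac{54103}{4 i \sqrt{15}} = 54103 \left(- \frac{i \sqrt{15}}{60}\right) = - \frac{54103 i \sqrt{15}}{60}$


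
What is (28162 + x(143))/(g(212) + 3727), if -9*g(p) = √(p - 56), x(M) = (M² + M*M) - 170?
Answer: 6932331810/375044231 + 413340*√39/375044231 ≈ 18.491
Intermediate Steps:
x(M) = -170 + 2*M² (x(M) = (M² + M²) - 170 = 2*M² - 170 = -170 + 2*M²)
g(p) = -√(-56 + p)/9 (g(p) = -√(p - 56)/9 = -√(-56 + p)/9)
(28162 + x(143))/(g(212) + 3727) = (28162 + (-170 + 2*143²))/(-√(-56 + 212)/9 + 3727) = (28162 + (-170 + 2*20449))/(-2*√39/9 + 3727) = (28162 + (-170 + 40898))/(-2*√39/9 + 3727) = (28162 + 40728)/(-2*√39/9 + 3727) = 68890/(3727 - 2*√39/9)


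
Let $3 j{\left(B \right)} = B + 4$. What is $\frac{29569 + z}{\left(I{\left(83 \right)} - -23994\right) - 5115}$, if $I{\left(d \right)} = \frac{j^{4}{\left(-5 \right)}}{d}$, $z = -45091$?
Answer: $- \frac{52177203}{63461759} \approx -0.82218$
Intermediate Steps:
$j{\left(B \right)} = \frac{4}{3} + \frac{B}{3}$ ($j{\left(B \right)} = \frac{B + 4}{3} = \frac{4 + B}{3} = \frac{4}{3} + \frac{B}{3}$)
$I{\left(d \right)} = \frac{1}{81 d}$ ($I{\left(d \right)} = \frac{\left(\frac{4}{3} + \frac{1}{3} \left(-5\right)\right)^{4}}{d} = \frac{\left(\frac{4}{3} - \frac{5}{3}\right)^{4}}{d} = \frac{\left(- \frac{1}{3}\right)^{4}}{d} = \frac{1}{81 d}$)
$\frac{29569 + z}{\left(I{\left(83 \right)} - -23994\right) - 5115} = \frac{29569 - 45091}{\left(\frac{1}{81 \cdot 83} - -23994\right) - 5115} = - \frac{15522}{\left(\frac{1}{81} \cdot \frac{1}{83} + 23994\right) - 5115} = - \frac{15522}{\left(\frac{1}{6723} + 23994\right) - 5115} = - \frac{15522}{\frac{161311663}{6723} - 5115} = - \frac{15522}{\frac{126923518}{6723}} = \left(-15522\right) \frac{6723}{126923518} = - \frac{52177203}{63461759}$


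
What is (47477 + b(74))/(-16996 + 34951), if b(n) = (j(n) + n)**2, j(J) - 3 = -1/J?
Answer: 41777123/14045940 ≈ 2.9743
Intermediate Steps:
j(J) = 3 - 1/J
b(n) = (3 + n - 1/n)**2 (b(n) = ((3 - 1/n) + n)**2 = (3 + n - 1/n)**2)
(47477 + b(74))/(-16996 + 34951) = (47477 + (3 + 74 - 1/74)**2)/(-16996 + 34951) = (47477 + (3 + 74 - 1*1/74)**2)/17955 = (47477 + (3 + 74 - 1/74)**2)*(1/17955) = (47477 + (5697/74)**2)*(1/17955) = (47477 + 32455809/5476)*(1/17955) = (292439861/5476)*(1/17955) = 41777123/14045940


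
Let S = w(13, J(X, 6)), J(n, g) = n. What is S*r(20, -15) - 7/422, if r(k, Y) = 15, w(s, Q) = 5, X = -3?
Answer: 31643/422 ≈ 74.983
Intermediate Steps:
S = 5
S*r(20, -15) - 7/422 = 5*15 - 7/422 = 75 - 7*1/422 = 75 - 7/422 = 31643/422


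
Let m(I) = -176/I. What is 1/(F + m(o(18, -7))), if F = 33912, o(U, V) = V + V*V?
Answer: 21/712064 ≈ 2.9492e-5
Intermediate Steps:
o(U, V) = V + V**2
1/(F + m(o(18, -7))) = 1/(33912 - 176*(-1/(7*(1 - 7)))) = 1/(33912 - 176/((-7*(-6)))) = 1/(33912 - 176/42) = 1/(33912 - 176*1/42) = 1/(33912 - 88/21) = 1/(712064/21) = 21/712064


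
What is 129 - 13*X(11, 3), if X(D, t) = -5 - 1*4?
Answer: 246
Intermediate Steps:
X(D, t) = -9 (X(D, t) = -5 - 4 = -9)
129 - 13*X(11, 3) = 129 - 13*(-9) = 129 + 117 = 246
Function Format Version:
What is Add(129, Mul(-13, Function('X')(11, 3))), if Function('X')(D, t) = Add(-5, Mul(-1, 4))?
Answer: 246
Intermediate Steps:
Function('X')(D, t) = -9 (Function('X')(D, t) = Add(-5, -4) = -9)
Add(129, Mul(-13, Function('X')(11, 3))) = Add(129, Mul(-13, -9)) = Add(129, 117) = 246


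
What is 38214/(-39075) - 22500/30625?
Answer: -1093062/638225 ≈ -1.7127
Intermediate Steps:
38214/(-39075) - 22500/30625 = 38214*(-1/39075) - 22500*1/30625 = -12738/13025 - 36/49 = -1093062/638225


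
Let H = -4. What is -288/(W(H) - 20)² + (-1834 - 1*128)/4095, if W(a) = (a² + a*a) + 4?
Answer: -5839/3640 ≈ -1.6041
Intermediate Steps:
W(a) = 4 + 2*a² (W(a) = (a² + a²) + 4 = 2*a² + 4 = 4 + 2*a²)
-288/(W(H) - 20)² + (-1834 - 1*128)/4095 = -288/((4 + 2*(-4)²) - 20)² + (-1834 - 1*128)/4095 = -288/((4 + 2*16) - 20)² + (-1834 - 128)*(1/4095) = -288/((4 + 32) - 20)² - 1962*1/4095 = -288/(36 - 20)² - 218/455 = -288/(16²) - 218/455 = -288/256 - 218/455 = -288*1/256 - 218/455 = -9/8 - 218/455 = -5839/3640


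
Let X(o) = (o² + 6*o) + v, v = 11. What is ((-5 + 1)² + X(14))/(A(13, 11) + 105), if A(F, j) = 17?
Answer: 307/122 ≈ 2.5164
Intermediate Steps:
X(o) = 11 + o² + 6*o (X(o) = (o² + 6*o) + 11 = 11 + o² + 6*o)
((-5 + 1)² + X(14))/(A(13, 11) + 105) = ((-5 + 1)² + (11 + 14² + 6*14))/(17 + 105) = ((-4)² + (11 + 196 + 84))/122 = (16 + 291)*(1/122) = 307*(1/122) = 307/122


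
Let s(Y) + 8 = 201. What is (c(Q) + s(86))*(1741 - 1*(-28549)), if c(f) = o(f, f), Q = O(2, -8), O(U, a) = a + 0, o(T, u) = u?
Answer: 5603650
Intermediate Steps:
s(Y) = 193 (s(Y) = -8 + 201 = 193)
O(U, a) = a
Q = -8
c(f) = f
(c(Q) + s(86))*(1741 - 1*(-28549)) = (-8 + 193)*(1741 - 1*(-28549)) = 185*(1741 + 28549) = 185*30290 = 5603650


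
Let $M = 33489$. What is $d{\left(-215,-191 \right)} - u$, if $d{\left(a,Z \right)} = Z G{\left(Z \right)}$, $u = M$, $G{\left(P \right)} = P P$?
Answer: $-7001360$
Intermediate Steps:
$G{\left(P \right)} = P^{2}$
$u = 33489$
$d{\left(a,Z \right)} = Z^{3}$ ($d{\left(a,Z \right)} = Z Z^{2} = Z^{3}$)
$d{\left(-215,-191 \right)} - u = \left(-191\right)^{3} - 33489 = -6967871 - 33489 = -7001360$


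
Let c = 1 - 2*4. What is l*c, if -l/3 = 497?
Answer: 10437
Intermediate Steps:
l = -1491 (l = -3*497 = -1491)
c = -7 (c = 1 - 8 = -7)
l*c = -1491*(-7) = 10437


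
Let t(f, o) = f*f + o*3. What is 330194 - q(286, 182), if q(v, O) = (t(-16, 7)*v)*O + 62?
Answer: -14088272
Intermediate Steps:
t(f, o) = f² + 3*o
q(v, O) = 62 + 277*O*v (q(v, O) = (((-16)² + 3*7)*v)*O + 62 = ((256 + 21)*v)*O + 62 = (277*v)*O + 62 = 277*O*v + 62 = 62 + 277*O*v)
330194 - q(286, 182) = 330194 - (62 + 277*182*286) = 330194 - (62 + 14418404) = 330194 - 1*14418466 = 330194 - 14418466 = -14088272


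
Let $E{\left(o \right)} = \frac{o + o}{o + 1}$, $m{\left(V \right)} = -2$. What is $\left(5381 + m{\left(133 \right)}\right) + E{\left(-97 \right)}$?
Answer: $\frac{258289}{48} \approx 5381.0$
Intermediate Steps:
$E{\left(o \right)} = \frac{2 o}{1 + o}$
$\left(5381 + m{\left(133 \right)}\right) + E{\left(-97 \right)} = \left(5381 - 2\right) + 2 \left(-97\right) \frac{1}{1 - 97} = 5379 + 2 \left(-97\right) \frac{1}{-96} = 5379 + 2 \left(-97\right) \left(- \frac{1}{96}\right) = 5379 + \frac{97}{48} = \frac{258289}{48}$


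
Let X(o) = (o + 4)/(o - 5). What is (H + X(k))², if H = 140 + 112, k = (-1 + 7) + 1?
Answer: 265225/4 ≈ 66306.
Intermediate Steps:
k = 7 (k = 6 + 1 = 7)
X(o) = (4 + o)/(-5 + o)
H = 252
(H + X(k))² = (252 + (4 + 7)/(-5 + 7))² = (252 + 11/2)² = (515/2)² = 265225/4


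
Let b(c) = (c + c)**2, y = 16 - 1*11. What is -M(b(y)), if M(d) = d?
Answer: -100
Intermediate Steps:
y = 5 (y = 16 - 11 = 5)
b(c) = 4*c**2 (b(c) = (2*c)**2 = 4*c**2)
-M(b(y)) = -4*5**2 = -4*25 = -1*100 = -100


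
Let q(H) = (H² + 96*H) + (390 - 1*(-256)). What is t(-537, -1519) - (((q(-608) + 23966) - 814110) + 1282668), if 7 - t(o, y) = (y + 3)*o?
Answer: -1618551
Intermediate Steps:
q(H) = 646 + H² + 96*H (q(H) = (H² + 96*H) + (390 + 256) = (H² + 96*H) + 646 = 646 + H² + 96*H)
t(o, y) = 7 - o*(3 + y) (t(o, y) = 7 - (y + 3)*o = 7 - (3 + y)*o = 7 - o*(3 + y))
t(-537, -1519) - (((q(-608) + 23966) - 814110) + 1282668) = (7 - 3*(-537) - 1*(-537)*(-1519)) - ((((646 + (-608)² + 96*(-608)) + 23966) - 814110) + 1282668) = (7 + 1611 - 815703) - ((((646 + 369664 - 58368) + 23966) - 814110) + 1282668) = -814085 - (((311942 + 23966) - 814110) + 1282668) = -814085 - ((335908 - 814110) + 1282668) = -814085 - (-478202 + 1282668) = -814085 - 1*804466 = -814085 - 804466 = -1618551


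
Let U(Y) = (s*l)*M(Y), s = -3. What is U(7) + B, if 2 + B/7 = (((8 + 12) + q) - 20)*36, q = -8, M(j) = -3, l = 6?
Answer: -1976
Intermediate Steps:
B = -2030 (B = -14 + 7*((((8 + 12) - 8) - 20)*36) = -14 + 7*(((20 - 8) - 20)*36) = -14 + 7*((12 - 20)*36) = -14 + 7*(-8*36) = -14 + 7*(-288) = -14 - 2016 = -2030)
U(Y) = 54 (U(Y) = -3*6*(-3) = -18*(-3) = 54)
U(7) + B = 54 - 2030 = -1976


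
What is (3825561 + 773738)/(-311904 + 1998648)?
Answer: 4599299/1686744 ≈ 2.7267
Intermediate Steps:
(3825561 + 773738)/(-311904 + 1998648) = 4599299/1686744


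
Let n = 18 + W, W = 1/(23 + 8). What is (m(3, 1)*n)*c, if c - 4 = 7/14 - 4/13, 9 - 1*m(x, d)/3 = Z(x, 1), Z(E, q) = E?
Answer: 42183/31 ≈ 1360.7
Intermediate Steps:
m(x, d) = 27 - 3*x
W = 1/31 ≈ 0.032258
n = 559/31 (n = 18 + 1/31 = 559/31 ≈ 18.032)
c = 109/26 (c = 4 + (7/14 - 4/13) = 4 + (7*(1/14) - 4*1/13) = 4 + (½ - 4/13) = 4 + 5/26 = 109/26 ≈ 4.1923)
(m(3, 1)*n)*c = ((27 - 3*3)*(559/31))*(109/26) = ((27 - 9)*(559/31))*(109/26) = (18*(559/31))*(109/26) = (10062/31)*(109/26) = 42183/31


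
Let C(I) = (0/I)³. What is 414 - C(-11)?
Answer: 414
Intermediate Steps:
C(I) = 0 (C(I) = 0³ = 0)
414 - C(-11) = 414 - 1*0 = 414 + 0 = 414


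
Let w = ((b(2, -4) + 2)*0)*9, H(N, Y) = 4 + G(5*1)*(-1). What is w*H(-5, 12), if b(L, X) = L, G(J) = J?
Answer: 0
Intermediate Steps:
H(N, Y) = -1 (H(N, Y) = 4 + (5*1)*(-1) = 4 + 5*(-1) = 4 - 5 = -1)
w = 0 (w = ((2 + 2)*0)*9 = (4*0)*9 = 0*9 = 0)
w*H(-5, 12) = 0*(-1) = 0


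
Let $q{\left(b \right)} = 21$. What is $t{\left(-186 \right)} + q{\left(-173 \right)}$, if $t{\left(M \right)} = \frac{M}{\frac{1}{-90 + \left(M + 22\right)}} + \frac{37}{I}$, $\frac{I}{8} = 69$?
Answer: $\frac{26090317}{552} \approx 47265.0$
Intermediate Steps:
$I = 552$ ($I = 8 \cdot 69 = 552$)
$t{\left(M \right)} = \frac{37}{552} + M \left(-68 + M\right)$ ($t{\left(M \right)} = \frac{M}{\frac{1}{-90 + \left(M + 22\right)}} + \frac{37}{552} = \frac{M}{\frac{1}{-90 + \left(22 + M\right)}} + 37 \cdot \frac{1}{552} = \frac{M}{\frac{1}{-68 + M}} + \frac{37}{552} = M \left(-68 + M\right) + \frac{37}{552} = \frac{37}{552} + M \left(-68 + M\right)$)
$t{\left(-186 \right)} + q{\left(-173 \right)} = \left(\frac{37}{552} - 186 \left(-68 - 186\right)\right) + 21 = \left(\frac{37}{552} - -47244\right) + 21 = \left(\frac{37}{552} + 47244\right) + 21 = \frac{26078725}{552} + 21 = \frac{26090317}{552}$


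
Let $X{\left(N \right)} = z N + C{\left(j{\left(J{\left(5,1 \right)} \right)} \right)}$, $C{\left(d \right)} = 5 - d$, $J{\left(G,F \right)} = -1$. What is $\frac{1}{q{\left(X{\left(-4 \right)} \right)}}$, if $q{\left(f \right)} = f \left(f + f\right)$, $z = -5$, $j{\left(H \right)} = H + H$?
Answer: $\frac{1}{1458} \approx 0.00068587$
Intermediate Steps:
$j{\left(H \right)} = 2 H$
$X{\left(N \right)} = 7 - 5 N$ ($X{\left(N \right)} = - 5 N + \left(5 - 2 \left(-1\right)\right) = - 5 N + \left(5 - -2\right) = - 5 N + \left(5 + 2\right) = - 5 N + 7 = 7 - 5 N$)
$q{\left(f \right)} = 2 f^{2}$ ($q{\left(f \right)} = f 2 f = 2 f^{2}$)
$\frac{1}{q{\left(X{\left(-4 \right)} \right)}} = \frac{1}{2 \left(7 - -20\right)^{2}} = \frac{1}{2 \left(7 + 20\right)^{2}} = \frac{1}{2 \cdot 27^{2}} = \frac{1}{2 \cdot 729} = \frac{1}{1458}$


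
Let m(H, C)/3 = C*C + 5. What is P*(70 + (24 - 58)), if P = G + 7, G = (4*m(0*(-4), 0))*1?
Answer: 2412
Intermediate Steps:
m(H, C) = 15 + 3*C² (m(H, C) = 3*(C*C + 5) = 3*(C² + 5) = 3*(5 + C²) = 15 + 3*C²)
G = 60 (G = (4*(15 + 3*0²))*1 = (4*(15 + 3*0))*1 = (4*(15 + 0))*1 = (4*15)*1 = 60*1 = 60)
P = 67 (P = 60 + 7 = 67)
P*(70 + (24 - 58)) = 67*(70 + (24 - 58)) = 67*(70 - 34) = 67*36 = 2412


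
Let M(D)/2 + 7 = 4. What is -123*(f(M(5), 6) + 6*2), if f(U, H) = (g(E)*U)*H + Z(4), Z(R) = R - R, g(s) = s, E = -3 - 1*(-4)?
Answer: 2952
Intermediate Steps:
E = 1 (E = -3 + 4 = 1)
M(D) = -6 (M(D) = -14 + 2*4 = -14 + 8 = -6)
Z(R) = 0
f(U, H) = H*U (f(U, H) = (1*U)*H + 0 = U*H + 0 = H*U + 0 = H*U)
-123*(f(M(5), 6) + 6*2) = -123*(6*(-6) + 6*2) = -123*(-36 + 12) = -123*(-24) = 2952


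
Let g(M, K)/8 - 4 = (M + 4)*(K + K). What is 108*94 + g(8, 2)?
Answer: 10568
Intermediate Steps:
g(M, K) = 32 + 16*K*(4 + M) (g(M, K) = 32 + 8*((M + 4)*(K + K)) = 32 + 8*((4 + M)*(2*K)) = 32 + 8*(2*K*(4 + M)) = 32 + 16*K*(4 + M))
108*94 + g(8, 2) = 108*94 + (32 + 64*2 + 16*2*8) = 10152 + (32 + 128 + 256) = 10152 + 416 = 10568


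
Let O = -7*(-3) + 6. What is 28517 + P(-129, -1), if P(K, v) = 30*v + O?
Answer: 28514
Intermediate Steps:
O = 27 (O = 21 + 6 = 27)
P(K, v) = 27 + 30*v (P(K, v) = 30*v + 27 = 27 + 30*v)
28517 + P(-129, -1) = 28517 + (27 + 30*(-1)) = 28517 + (27 - 30) = 28517 - 3 = 28514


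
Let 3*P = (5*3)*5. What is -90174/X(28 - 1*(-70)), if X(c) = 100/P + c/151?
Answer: -2269379/117 ≈ -19396.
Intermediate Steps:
P = 25 (P = ((5*3)*5)/3 = (15*5)/3 = (⅓)*75 = 25)
X(c) = 4 + c/151 (X(c) = 100/25 + c/151 = 100*(1/25) + c*(1/151) = 4 + c/151)
-90174/X(28 - 1*(-70)) = -90174/(4 + (28 - 1*(-70))/151) = -90174/(4 + (28 + 70)/151) = -90174/(4 + (1/151)*98) = -90174/(4 + 98/151) = -90174/702/151 = -90174*151/702 = -2269379/117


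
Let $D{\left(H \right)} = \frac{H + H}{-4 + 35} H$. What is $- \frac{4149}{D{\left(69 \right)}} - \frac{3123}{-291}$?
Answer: $- \frac{284849}{102626} \approx -2.7756$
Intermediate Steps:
$D{\left(H \right)} = \frac{2 H^{2}}{31}$ ($D{\left(H \right)} = \frac{2 H}{31} H = \frac{2 H^{2}}{31}$)
$- \frac{4149}{D{\left(69 \right)}} - \frac{3123}{-291} = - \frac{4149}{\frac{2}{31} \cdot 69^{2}} - \frac{3123}{-291} = - \frac{4149}{\frac{2}{31} \cdot 4761} - - \frac{1041}{97} = - \frac{4149}{\frac{9522}{31}} + \frac{1041}{97} = \left(-4149\right) \frac{31}{9522} + \frac{1041}{97} = - \frac{14291}{1058} + \frac{1041}{97} = - \frac{284849}{102626}$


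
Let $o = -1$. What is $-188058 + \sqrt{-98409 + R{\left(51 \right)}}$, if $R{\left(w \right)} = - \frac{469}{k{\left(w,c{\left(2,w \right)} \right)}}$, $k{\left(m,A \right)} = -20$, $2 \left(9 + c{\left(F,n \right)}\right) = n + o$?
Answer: $-188058 + \frac{i \sqrt{9838555}}{10} \approx -1.8806 \cdot 10^{5} + 313.66 i$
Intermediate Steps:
$c{\left(F,n \right)} = - \frac{19}{2} + \frac{n}{2}$ ($c{\left(F,n \right)} = -9 + \frac{n - 1}{2} = -9 + \frac{-1 + n}{2} = -9 + \left(- \frac{1}{2} + \frac{n}{2}\right) = - \frac{19}{2} + \frac{n}{2}$)
$R{\left(w \right)} = \frac{469}{20}$ ($R{\left(w \right)} = - \frac{469}{-20} = \left(-469\right) \left(- \frac{1}{20}\right) = \frac{469}{20}$)
$-188058 + \sqrt{-98409 + R{\left(51 \right)}} = -188058 + \sqrt{-98409 + \frac{469}{20}} = -188058 + \sqrt{- \frac{1967711}{20}} = -188058 + \frac{i \sqrt{9838555}}{10}$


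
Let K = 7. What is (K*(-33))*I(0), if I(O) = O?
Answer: 0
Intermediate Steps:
(K*(-33))*I(0) = (7*(-33))*0 = -231*0 = 0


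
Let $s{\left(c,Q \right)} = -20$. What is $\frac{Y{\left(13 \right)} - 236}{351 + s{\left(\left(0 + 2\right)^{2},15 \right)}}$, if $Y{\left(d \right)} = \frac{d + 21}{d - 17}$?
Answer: $- \frac{489}{662} \approx -0.73867$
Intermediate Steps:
$Y{\left(d \right)} = \frac{21 + d}{-17 + d}$
$\frac{Y{\left(13 \right)} - 236}{351 + s{\left(\left(0 + 2\right)^{2},15 \right)}} = \frac{\frac{21 + 13}{-17 + 13} - 236}{351 - 20} = \frac{\frac{1}{-4} \cdot 34 - 236}{331} = \left(\left(- \frac{1}{4}\right) 34 - 236\right) \frac{1}{331} = \left(- \frac{17}{2} - 236\right) \frac{1}{331} = \left(- \frac{489}{2}\right) \frac{1}{331} = - \frac{489}{662}$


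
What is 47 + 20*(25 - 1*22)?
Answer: 107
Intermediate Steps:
47 + 20*(25 - 1*22) = 47 + 20*(25 - 22) = 47 + 20*3 = 47 + 60 = 107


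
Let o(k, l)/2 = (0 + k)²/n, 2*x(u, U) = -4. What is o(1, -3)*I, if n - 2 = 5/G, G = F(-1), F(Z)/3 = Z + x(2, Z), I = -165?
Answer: -2970/13 ≈ -228.46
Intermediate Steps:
x(u, U) = -2 (x(u, U) = (½)*(-4) = -2)
F(Z) = -6 + 3*Z (F(Z) = 3*(Z - 2) = 3*(-2 + Z) = -6 + 3*Z)
G = -9 (G = -6 + 3*(-1) = -6 - 3 = -9)
n = 13/9 (n = 2 + 5/(-9) = 2 + 5*(-⅑) = 2 - 5/9 = 13/9 ≈ 1.4444)
o(k, l) = 18*k²/13 (o(k, l) = 2*((0 + k)²/(13/9)) = 2*(k²*(9/13)) = 2*(9*k²/13) = 18*k²/13)
o(1, -3)*I = ((18/13)*1²)*(-165) = ((18/13)*1)*(-165) = (18/13)*(-165) = -2970/13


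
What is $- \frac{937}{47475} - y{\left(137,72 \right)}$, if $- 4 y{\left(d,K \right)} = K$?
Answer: $\frac{853613}{47475} \approx 17.98$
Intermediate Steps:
$y{\left(d,K \right)} = - \frac{K}{4}$
$- \frac{937}{47475} - y{\left(137,72 \right)} = - \frac{937}{47475} - \left(- \frac{1}{4}\right) 72 = \left(-937\right) \frac{1}{47475} - -18 = - \frac{937}{47475} + 18 = \frac{853613}{47475}$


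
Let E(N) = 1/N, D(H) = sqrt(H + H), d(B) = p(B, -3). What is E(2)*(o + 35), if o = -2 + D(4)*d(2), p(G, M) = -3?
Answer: 33/2 - 3*sqrt(2) ≈ 12.257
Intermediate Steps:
d(B) = -3
D(H) = sqrt(2)*sqrt(H) (D(H) = sqrt(2*H) = sqrt(2)*sqrt(H))
o = -2 - 6*sqrt(2) (o = -2 + (sqrt(2)*sqrt(4))*(-3) = -2 + (sqrt(2)*2)*(-3) = -2 + (2*sqrt(2))*(-3) = -2 - 6*sqrt(2) ≈ -10.485)
E(2)*(o + 35) = ((-2 - 6*sqrt(2)) + 35)/2 = (33 - 6*sqrt(2))/2 = 33/2 - 3*sqrt(2)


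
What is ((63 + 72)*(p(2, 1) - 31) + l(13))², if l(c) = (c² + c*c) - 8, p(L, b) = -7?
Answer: 23040000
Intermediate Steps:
l(c) = -8 + 2*c² (l(c) = (c² + c²) - 8 = 2*c² - 8 = -8 + 2*c²)
((63 + 72)*(p(2, 1) - 31) + l(13))² = ((63 + 72)*(-7 - 31) + (-8 + 2*13²))² = (135*(-38) + (-8 + 2*169))² = (-5130 + (-8 + 338))² = (-5130 + 330)² = (-4800)² = 23040000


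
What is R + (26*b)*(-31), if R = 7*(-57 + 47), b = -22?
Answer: 17662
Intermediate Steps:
R = -70 (R = 7*(-10) = -70)
R + (26*b)*(-31) = -70 + (26*(-22))*(-31) = -70 - 572*(-31) = -70 + 17732 = 17662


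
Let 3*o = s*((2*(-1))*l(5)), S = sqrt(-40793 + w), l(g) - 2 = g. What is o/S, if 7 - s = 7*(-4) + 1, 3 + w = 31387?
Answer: 476*I/291 ≈ 1.6357*I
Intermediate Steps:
w = 31384 (w = -3 + 31387 = 31384)
l(g) = 2 + g
s = 34 (s = 7 - (7*(-4) + 1) = 7 - (-28 + 1) = 7 - 1*(-27) = 7 + 27 = 34)
S = 97*I (S = sqrt(-40793 + 31384) = sqrt(-9409) = 97*I ≈ 97.0*I)
o = -476/3 (o = (34*((2*(-1))*(2 + 5)))/3 = (34*(-2*7))/3 = (34*(-14))/3 = (1/3)*(-476) = -476/3 ≈ -158.67)
o/S = -476*(-I/97)/3 = -(-476)*I/291 = 476*I/291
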